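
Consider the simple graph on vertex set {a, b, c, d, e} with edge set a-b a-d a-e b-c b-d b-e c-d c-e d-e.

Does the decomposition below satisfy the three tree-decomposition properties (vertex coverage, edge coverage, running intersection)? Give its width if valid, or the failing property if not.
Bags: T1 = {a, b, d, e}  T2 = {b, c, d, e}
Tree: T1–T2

Yes; width 3.

Vertex coverage: the bags together contain {a, b, c, d, e}, the full vertex set. Edge coverage: each edge of G has both endpoints in at least one bag. Running intersection: for every vertex, the bags containing it form a connected subtree. All three properties hold, so this is a valid tree decomposition of width max|bag| − 1 = 3, and hence tw(G) ≤ 3.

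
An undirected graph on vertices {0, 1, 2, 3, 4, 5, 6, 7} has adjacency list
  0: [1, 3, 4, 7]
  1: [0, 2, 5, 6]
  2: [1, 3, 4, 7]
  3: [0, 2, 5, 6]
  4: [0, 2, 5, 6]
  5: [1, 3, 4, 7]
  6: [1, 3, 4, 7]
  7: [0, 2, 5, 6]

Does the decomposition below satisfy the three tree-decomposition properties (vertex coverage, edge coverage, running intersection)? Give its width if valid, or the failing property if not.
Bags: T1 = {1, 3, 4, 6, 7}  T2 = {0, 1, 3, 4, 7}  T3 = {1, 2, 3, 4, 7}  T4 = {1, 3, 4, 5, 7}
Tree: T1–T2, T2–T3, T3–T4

Every vertex of G appears in some bag (union = {0, 1, 2, 3, 4, 5, 6, 7}); every edge is covered by a bag; and for each vertex v the set of bags containing v is connected in the bag tree. The decomposition is therefore valid. The largest bag has 5 vertices, so the width is 4.

Yes; width 4.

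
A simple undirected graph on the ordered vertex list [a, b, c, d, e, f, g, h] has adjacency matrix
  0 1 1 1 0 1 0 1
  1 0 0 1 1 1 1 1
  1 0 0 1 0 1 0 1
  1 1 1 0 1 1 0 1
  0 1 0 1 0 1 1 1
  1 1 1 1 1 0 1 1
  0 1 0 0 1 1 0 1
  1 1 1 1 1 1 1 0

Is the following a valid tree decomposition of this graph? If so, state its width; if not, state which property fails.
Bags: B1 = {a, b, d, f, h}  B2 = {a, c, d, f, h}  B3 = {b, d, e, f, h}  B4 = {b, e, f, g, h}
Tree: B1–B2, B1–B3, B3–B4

Yes; width 4.

Checking the three conditions: (i) the bags cover all of {a, b, c, d, e, f, g, h}; (ii) for each edge, some bag contains both endpoints; (iii) the bags containing any fixed vertex form a subtree. All hold, so the decomposition is valid with width 5 − 1 = 4.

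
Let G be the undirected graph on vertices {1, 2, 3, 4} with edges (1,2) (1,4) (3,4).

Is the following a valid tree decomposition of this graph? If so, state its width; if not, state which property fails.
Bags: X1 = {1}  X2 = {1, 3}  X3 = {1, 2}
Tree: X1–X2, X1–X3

A tree decomposition must satisfy three properties: every vertex lies in some bag; for every edge, both endpoints lie together in some bag; and for every vertex, the bags containing it form a connected subtree. Here vertex 4 appears in no bag, so the decomposition is invalid.

No — vertex 4 appears in no bag.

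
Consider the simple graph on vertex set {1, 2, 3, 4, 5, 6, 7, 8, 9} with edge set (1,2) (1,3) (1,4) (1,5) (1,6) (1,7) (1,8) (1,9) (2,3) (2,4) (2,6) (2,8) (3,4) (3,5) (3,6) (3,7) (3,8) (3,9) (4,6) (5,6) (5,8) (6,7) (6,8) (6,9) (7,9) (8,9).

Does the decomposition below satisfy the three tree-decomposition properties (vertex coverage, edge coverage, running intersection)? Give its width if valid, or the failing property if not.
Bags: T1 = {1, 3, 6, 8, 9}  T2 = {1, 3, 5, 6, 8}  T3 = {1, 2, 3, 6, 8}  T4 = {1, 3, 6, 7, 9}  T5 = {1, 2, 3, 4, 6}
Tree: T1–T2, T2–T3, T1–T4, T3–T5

Yes; width 4.

Vertex coverage: the bags together contain {1, 2, 3, 4, 5, 6, 7, 8, 9}, the full vertex set. Edge coverage: each edge of G has both endpoints in at least one bag. Running intersection: for every vertex, the bags containing it form a connected subtree. All three properties hold, so this is a valid tree decomposition of width max|bag| − 1 = 4, and hence tw(G) ≤ 4.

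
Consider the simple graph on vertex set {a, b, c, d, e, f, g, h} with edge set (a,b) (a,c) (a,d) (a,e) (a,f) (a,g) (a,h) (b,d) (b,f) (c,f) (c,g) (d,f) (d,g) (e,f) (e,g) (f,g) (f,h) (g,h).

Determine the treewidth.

A width-3 tree decomposition is:
Bags: B1 = {a, f, g, h}  B2 = {a, e, f, g}  B3 = {a, c, f, g}  B4 = {a, d, f, g}  B5 = {a, b, d, f}
Tree: B1–B2, B2–B3, B1–B4, B4–B5
Each bag holds 4 vertices, so the decomposition has width 3, which upper-bounds the treewidth. Conversely, {a, d, f, g} is a clique of size 4, and the vertices of any clique must share a bag in every tree decomposition; so some bag has ≥ 4 vertices and tw(G) ≥ 3. The upper and lower bounds meet at 3, so that is the treewidth.

3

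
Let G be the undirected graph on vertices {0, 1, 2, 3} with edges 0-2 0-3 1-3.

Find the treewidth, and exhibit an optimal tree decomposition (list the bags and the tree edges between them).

Treewidth 1.
Bags: B1 = {0, 2}  B2 = {0, 3}  B3 = {1, 3}
Tree: B1–B2, B2–B3

Every bag has size at most 2, so the width is 2 − 1 = 1 and tw(G) ≤ 1. Any graph with an edge has treewidth ≥ 1, and G has the edge 2–0. Combining the bounds, tw(G) = 1.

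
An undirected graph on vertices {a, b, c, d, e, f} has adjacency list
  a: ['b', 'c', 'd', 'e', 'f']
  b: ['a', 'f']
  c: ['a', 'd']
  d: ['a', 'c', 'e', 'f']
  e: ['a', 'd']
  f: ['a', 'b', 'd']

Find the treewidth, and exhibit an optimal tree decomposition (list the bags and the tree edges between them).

Treewidth 2.
One optimal decomposition is:
Bags: B1 = {a, d, f}  B2 = {a, c, d}  B3 = {a, d, e}  B4 = {a, b, f}
Tree: B1–B2, B2–B3, B1–B4

The largest bag has 3 vertices, giving width 2; this decomposition certifies tw(G) ≤ 2. Conversely, {a, d, e} is a clique of size 3, and the vertices of any clique must share a bag in every tree decomposition; so some bag has ≥ 3 vertices and tw(G) ≥ 2. Therefore the treewidth is 2.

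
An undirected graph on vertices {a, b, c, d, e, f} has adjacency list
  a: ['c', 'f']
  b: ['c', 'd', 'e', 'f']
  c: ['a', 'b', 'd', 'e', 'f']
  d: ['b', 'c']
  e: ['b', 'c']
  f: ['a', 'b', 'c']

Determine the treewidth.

A width-2 tree decomposition is:
Bags: B1 = {b, c, d}  B2 = {b, c, e}  B3 = {b, c, f}  B4 = {a, c, f}
Tree: B1–B2, B2–B3, B3–B4
The largest bag has 3 vertices, giving width 2; this decomposition certifies tw(G) ≤ 2. Conversely, {a, c, f} is a clique of size 3, and the vertices of any clique must share a bag in every tree decomposition; so some bag has ≥ 3 vertices and tw(G) ≥ 2. The upper and lower bounds meet at 2, so that is the treewidth.

2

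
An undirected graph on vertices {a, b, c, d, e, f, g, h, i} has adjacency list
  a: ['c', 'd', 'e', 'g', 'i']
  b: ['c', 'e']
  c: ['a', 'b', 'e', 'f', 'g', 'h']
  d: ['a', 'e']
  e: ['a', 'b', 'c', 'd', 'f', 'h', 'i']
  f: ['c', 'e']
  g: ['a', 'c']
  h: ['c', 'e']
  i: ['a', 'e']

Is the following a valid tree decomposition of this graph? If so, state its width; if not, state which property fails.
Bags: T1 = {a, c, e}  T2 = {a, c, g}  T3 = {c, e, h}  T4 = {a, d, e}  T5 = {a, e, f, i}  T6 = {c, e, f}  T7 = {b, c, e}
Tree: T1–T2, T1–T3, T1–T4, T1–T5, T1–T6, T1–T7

No — bags containing vertex f are not connected in the tree.

A tree decomposition must satisfy three properties: every vertex lies in some bag; for every edge, both endpoints lie together in some bag; and for every vertex, the bags containing it form a connected subtree. Here bags containing vertex f are not connected in the tree, so the decomposition is invalid.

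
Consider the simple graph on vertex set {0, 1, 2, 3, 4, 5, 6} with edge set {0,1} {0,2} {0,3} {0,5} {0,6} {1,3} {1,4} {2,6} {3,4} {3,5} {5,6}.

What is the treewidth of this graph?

2

A width-2 tree decomposition is:
Bags: B1 = {0, 5, 6}  B2 = {0, 2, 6}  B3 = {0, 3, 5}  B4 = {0, 1, 3}  B5 = {1, 3, 4}
Tree: B1–B2, B1–B3, B3–B4, B4–B5
Each bag holds 3 vertices, so the decomposition has width 2, which upper-bounds the treewidth. Conversely, {0, 2, 6} is a clique of size 3, and the vertices of any clique must share a bag in every tree decomposition; so some bag has ≥ 3 vertices and tw(G) ≥ 2. The upper and lower bounds meet at 2, so that is the treewidth.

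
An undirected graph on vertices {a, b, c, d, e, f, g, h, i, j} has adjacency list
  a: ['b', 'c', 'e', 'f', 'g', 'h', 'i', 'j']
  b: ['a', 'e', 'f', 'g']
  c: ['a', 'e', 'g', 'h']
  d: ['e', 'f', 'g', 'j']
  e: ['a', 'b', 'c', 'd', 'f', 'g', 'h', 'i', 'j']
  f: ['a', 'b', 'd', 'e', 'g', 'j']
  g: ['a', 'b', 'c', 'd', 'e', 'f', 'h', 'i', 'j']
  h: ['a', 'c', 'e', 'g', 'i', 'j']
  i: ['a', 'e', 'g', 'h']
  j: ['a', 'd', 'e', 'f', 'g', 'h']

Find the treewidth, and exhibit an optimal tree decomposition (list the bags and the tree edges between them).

Every bag has size at most 5, so the width is 5 − 1 = 4 and tw(G) ≤ 4. Conversely, {d, e, f, g, j} is a clique of size 5, and the vertices of any clique must share a bag in every tree decomposition; so some bag has ≥ 5 vertices and tw(G) ≥ 4. Hence tw(G) = 4 exactly.

Treewidth 4.
One optimal decomposition is:
Bags: B1 = {a, e, f, g, j}  B2 = {d, e, f, g, j}  B3 = {a, e, g, h, j}  B4 = {a, e, g, h, i}  B5 = {a, c, e, g, h}  B6 = {a, b, e, f, g}
Tree: B1–B2, B1–B3, B3–B4, B3–B5, B1–B6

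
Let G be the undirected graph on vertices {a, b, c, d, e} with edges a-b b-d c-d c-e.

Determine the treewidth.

1

A width-1 tree decomposition is:
Bags: B1 = {c, d}  B2 = {b, d}  B3 = {a, b}  B4 = {c, e}
Tree: B1–B2, B2–B3, B1–B4
Each bag holds 2 vertices, so the decomposition has width 1, which upper-bounds the treewidth. Any graph with an edge has treewidth ≥ 1, and G has the edge d–c. Hence tw(G) = 1 exactly.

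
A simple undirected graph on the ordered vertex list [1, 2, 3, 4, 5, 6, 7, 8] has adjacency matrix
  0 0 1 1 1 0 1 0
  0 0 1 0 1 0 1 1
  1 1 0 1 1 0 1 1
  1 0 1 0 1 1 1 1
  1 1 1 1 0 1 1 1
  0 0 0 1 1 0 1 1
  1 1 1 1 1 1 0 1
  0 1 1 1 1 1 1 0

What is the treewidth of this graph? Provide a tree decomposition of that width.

Treewidth 4.
Bags: B1 = {3, 4, 5, 7, 8}  B2 = {2, 3, 5, 7, 8}  B3 = {1, 3, 4, 5, 7}  B4 = {4, 5, 6, 7, 8}
Tree: B1–B2, B1–B3, B1–B4

The largest bag has 5 vertices, giving width 4; this decomposition certifies tw(G) ≤ 4. Conversely, {2, 3, 5, 7, 8} is a clique of size 5, and the vertices of any clique must share a bag in every tree decomposition; so some bag has ≥ 5 vertices and tw(G) ≥ 4. Therefore the treewidth is 4.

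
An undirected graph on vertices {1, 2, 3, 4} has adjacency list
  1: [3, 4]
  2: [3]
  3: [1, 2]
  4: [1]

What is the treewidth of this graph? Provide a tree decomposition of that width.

Every bag has size at most 2, so the width is 2 − 1 = 1 and tw(G) ≤ 1. Since G has at least one edge (e.g. 2–3), it is not an edgeless graph, so tw(G) ≥ 1. Hence tw(G) = 1 exactly.

Treewidth 1.
Bags: B1 = {2, 3}  B2 = {1, 3}  B3 = {1, 4}
Tree: B1–B2, B2–B3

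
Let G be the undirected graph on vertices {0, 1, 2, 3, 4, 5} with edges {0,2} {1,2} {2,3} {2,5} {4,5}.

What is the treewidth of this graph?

A width-1 tree decomposition is:
Bags: B1 = {2, 5}  B2 = {0, 2}  B3 = {1, 2}  B4 = {4, 5}  B5 = {2, 3}
Tree: B1–B2, B2–B3, B1–B4, B3–B5
Every bag has size at most 2, so the width is 2 − 1 = 1 and tw(G) ≤ 1. Any graph with an edge has treewidth ≥ 1, and G has the edge 5–2. Hence tw(G) = 1 exactly.

1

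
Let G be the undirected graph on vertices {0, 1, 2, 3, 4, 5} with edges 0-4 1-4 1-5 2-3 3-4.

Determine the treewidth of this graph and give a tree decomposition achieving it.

Treewidth 1.
Bags: B1 = {2, 3}  B2 = {3, 4}  B3 = {1, 4}  B4 = {1, 5}  B5 = {0, 4}
Tree: B1–B2, B2–B3, B3–B4, B2–B5

Each bag holds 2 vertices, so the decomposition has width 1, which upper-bounds the treewidth. G has an edge, so its treewidth is at least 1. The upper and lower bounds meet at 1, so that is the treewidth.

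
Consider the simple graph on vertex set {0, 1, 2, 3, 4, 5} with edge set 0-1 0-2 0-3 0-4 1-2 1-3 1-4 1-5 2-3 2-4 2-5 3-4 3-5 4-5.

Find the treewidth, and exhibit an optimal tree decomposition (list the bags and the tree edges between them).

Treewidth 4.
One such decomposition:
Bags: B1 = {0, 1, 2, 3, 4}  B2 = {1, 2, 3, 4, 5}
Tree: B1–B2

Each bag holds 5 vertices, so the decomposition has width 4, which upper-bounds the treewidth. On the other hand G contains the 5-clique {0, 1, 2, 3, 4}. A clique must lie in a single bag of any decomposition, so no decomposition can have width below 4. Hence tw(G) = 4 exactly.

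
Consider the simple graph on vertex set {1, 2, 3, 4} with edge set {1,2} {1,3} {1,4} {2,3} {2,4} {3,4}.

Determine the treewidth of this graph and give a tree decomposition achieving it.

Treewidth 3.
Bags: B1 = {1, 2, 3, 4}
Tree: (single bag)

With just one bag of size 4, the width is 4 − 1 = 3, so tw(G) ≤ 3. On the other hand G contains the 4-clique {1, 2, 3, 4}. A clique must lie in a single bag of any decomposition, so no decomposition can have width below 3. Therefore the treewidth is 3.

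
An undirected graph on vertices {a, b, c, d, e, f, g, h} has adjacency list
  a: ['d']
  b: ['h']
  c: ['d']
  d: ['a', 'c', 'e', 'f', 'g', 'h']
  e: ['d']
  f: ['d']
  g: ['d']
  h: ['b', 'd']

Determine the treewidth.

A width-1 tree decomposition is:
Bags: B1 = {d, g}  B2 = {c, d}  B3 = {d, e}  B4 = {d, h}  B5 = {a, d}  B6 = {b, h}  B7 = {d, f}
Tree: B1–B2, B1–B3, B2–B4, B1–B5, B4–B6, B1–B7
Every bag has size at most 2, so the width is 2 − 1 = 1 and tw(G) ≤ 1. Any graph with an edge has treewidth ≥ 1, and G has the edge d–g. Hence tw(G) = 1 exactly.

1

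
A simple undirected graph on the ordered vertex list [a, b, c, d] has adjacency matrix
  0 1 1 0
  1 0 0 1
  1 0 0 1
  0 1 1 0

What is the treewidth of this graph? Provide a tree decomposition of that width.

Treewidth 2.
One optimal decomposition is:
Bags: B1 = {b, c, d}  B2 = {a, b, c}
Tree: B1–B2

Each bag holds 3 vertices, so the decomposition has width 2, which upper-bounds the treewidth. For the lower bound, G contains the cycle b–d–c–a–b, so G is not a forest; only forests have treewidth ≤ 1, hence tw(G) ≥ 2. Combining the bounds, tw(G) = 2.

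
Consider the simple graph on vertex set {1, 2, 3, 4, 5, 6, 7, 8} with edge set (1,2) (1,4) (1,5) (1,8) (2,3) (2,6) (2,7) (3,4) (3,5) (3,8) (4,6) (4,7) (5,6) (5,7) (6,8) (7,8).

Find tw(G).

A width-4 tree decomposition is:
Bags: B1 = {1, 3, 6, 7, 8}  B2 = {1, 3, 4, 6, 7}  B3 = {1, 2, 3, 6, 7}  B4 = {1, 3, 5, 6, 7}
Tree: B1–B2, B2–B3, B3–B4
The largest bag has 5 vertices, giving width 4; this decomposition certifies tw(G) ≤ 4. For the lower bound: the 5 vertex sets {3,8}, {4,6}, {1,2}, {7}, {5} are disjoint, each induces a connected subgraph, and every pair is joined by at least one edge of G. Contracting each set to a single vertex therefore yields K_{5} as a minor, and since treewidth is minor-monotone, tw(G) ≥ tw(K_{5}) = 4. Combining the bounds, tw(G) = 4.

4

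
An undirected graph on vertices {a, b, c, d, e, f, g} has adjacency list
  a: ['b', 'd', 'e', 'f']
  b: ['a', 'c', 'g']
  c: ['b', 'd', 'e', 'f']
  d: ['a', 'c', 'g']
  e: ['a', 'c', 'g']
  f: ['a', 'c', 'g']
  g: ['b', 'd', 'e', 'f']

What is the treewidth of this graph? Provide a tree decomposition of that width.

The largest bag has 4 vertices, giving width 3; this decomposition certifies tw(G) ≤ 3. For the lower bound: the 4 vertex sets {c,f}, {e,g}, {a}, {d} are disjoint, each induces a connected subgraph, and every pair is joined by at least one edge of G. Contracting each set to a single vertex therefore yields K_{4} as a minor, and since treewidth is minor-monotone, tw(G) ≥ tw(K_{4}) = 3. Hence tw(G) = 3 exactly.

Treewidth 3.
One optimal decomposition is:
Bags: B1 = {a, c, f, g}  B2 = {a, c, e, g}  B3 = {a, c, d, g}  B4 = {a, b, c, g}
Tree: B1–B2, B2–B3, B3–B4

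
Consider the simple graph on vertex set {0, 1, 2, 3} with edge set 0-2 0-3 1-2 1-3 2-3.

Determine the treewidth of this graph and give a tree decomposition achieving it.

The largest bag has 3 vertices, giving width 2; this decomposition certifies tw(G) ≤ 2. On the other hand G contains the 3-clique {0, 2, 3}. A clique must lie in a single bag of any decomposition, so no decomposition can have width below 2. Therefore the treewidth is 2.

Treewidth 2.
One such decomposition:
Bags: B1 = {0, 2, 3}  B2 = {1, 2, 3}
Tree: B1–B2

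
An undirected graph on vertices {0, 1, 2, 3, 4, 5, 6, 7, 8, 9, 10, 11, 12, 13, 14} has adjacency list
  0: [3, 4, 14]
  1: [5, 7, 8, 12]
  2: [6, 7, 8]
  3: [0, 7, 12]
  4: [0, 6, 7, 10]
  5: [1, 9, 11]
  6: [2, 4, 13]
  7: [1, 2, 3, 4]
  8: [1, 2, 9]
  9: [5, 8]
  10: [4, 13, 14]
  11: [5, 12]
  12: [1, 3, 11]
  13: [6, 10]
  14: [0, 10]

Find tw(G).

3

A width-3 tree decomposition is:
Bags: B1 = {0, 10, 13, 14}  B2 = {0, 4, 10, 13}  B3 = {0, 4, 6, 13}  B4 = {0, 3, 4, 6}  B5 = {3, 4, 6, 7}  B6 = {2, 3, 6, 7}  B7 = {2, 3, 7, 12}  B8 = {1, 2, 7, 12}  B9 = {1, 2, 8, 12}  B10 = {1, 8, 11, 12}  B11 = {1, 5, 8, 11}  B12 = {5, 8, 9, 11}
Tree: B1–B2, B2–B3, B3–B4, B4–B5, B5–B6, B6–B7, B7–B8, B8–B9, B9–B10, B10–B11, B11–B12
Each bag holds 4 vertices, so the decomposition has width 3, which upper-bounds the treewidth. For the lower bound: the 4 vertex sets {10,13,14}, {0}, {4}, {2,3,6,7} are disjoint, each induces a connected subgraph, and every pair is joined by at least one edge of G. Contracting each set to a single vertex therefore yields K_{4} as a minor, and since treewidth is minor-monotone, tw(G) ≥ tw(K_{4}) = 3. The upper and lower bounds meet at 3, so that is the treewidth.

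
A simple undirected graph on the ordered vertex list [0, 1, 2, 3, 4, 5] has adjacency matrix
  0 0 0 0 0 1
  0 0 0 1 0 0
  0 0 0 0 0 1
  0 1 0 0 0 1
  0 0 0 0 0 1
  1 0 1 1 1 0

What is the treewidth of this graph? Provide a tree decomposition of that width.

Treewidth 1.
One such decomposition:
Bags: B1 = {3, 5}  B2 = {0, 5}  B3 = {2, 5}  B4 = {1, 3}  B5 = {4, 5}
Tree: B1–B2, B2–B3, B1–B4, B3–B5

Every bag has size at most 2, so the width is 2 − 1 = 1 and tw(G) ≤ 1. Any graph with an edge has treewidth ≥ 1, and G has the edge 3–5. Hence tw(G) = 1 exactly.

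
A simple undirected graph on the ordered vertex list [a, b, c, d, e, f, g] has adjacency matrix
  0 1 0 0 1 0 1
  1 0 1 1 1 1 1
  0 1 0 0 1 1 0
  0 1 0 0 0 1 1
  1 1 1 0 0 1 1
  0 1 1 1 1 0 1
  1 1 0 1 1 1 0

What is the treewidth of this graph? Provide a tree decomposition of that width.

Treewidth 3.
Bags: B1 = {b, e, f, g}  B2 = {b, d, f, g}  B3 = {b, c, e, f}  B4 = {a, b, e, g}
Tree: B1–B2, B1–B3, B1–B4

Every bag has size at most 4, so the width is 4 − 1 = 3 and tw(G) ≤ 3. Conversely, {a, b, e, g} is a clique of size 4, and the vertices of any clique must share a bag in every tree decomposition; so some bag has ≥ 4 vertices and tw(G) ≥ 3. Hence tw(G) = 3 exactly.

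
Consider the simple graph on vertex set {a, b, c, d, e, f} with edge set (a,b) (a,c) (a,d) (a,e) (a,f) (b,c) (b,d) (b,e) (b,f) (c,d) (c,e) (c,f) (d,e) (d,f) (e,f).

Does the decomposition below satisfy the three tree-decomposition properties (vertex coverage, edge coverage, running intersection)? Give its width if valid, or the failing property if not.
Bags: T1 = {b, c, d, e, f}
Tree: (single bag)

No — vertex a appears in no bag.

A tree decomposition must satisfy three properties: every vertex lies in some bag; for every edge, both endpoints lie together in some bag; and for every vertex, the bags containing it form a connected subtree. Here vertex a appears in no bag, so the decomposition is invalid.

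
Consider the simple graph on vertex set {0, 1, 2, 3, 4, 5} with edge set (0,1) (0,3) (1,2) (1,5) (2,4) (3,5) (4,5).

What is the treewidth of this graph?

2

A width-2 tree decomposition is:
Bags: B1 = {2, 4, 5}  B2 = {1, 2, 5}  B3 = {1, 3, 5}  B4 = {0, 1, 3}
Tree: B1–B2, B2–B3, B3–B4
Every bag has size at most 3, so the width is 3 − 1 = 2 and tw(G) ≤ 2. The edges 4–2–1–5–4 form a cycle, so G is not a tree and its treewidth is at least 2. The upper and lower bounds meet at 2, so that is the treewidth.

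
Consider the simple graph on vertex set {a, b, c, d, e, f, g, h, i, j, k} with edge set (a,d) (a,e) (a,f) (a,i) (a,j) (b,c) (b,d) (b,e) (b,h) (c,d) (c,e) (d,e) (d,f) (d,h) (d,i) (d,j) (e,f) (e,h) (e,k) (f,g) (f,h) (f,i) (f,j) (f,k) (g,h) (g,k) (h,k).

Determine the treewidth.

A width-3 tree decomposition is:
Bags: B1 = {b, d, e, h}  B2 = {d, e, f, h}  B3 = {b, c, d, e}  B4 = {e, f, h, k}  B5 = {a, d, e, f}  B6 = {a, d, f, i}  B7 = {a, d, f, j}  B8 = {f, g, h, k}
Tree: B1–B2, B1–B3, B2–B4, B2–B5, B5–B6, B5–B7, B4–B8
Every bag has size at most 4, so the width is 4 − 1 = 3 and tw(G) ≤ 3. For the lower bound, the 4 vertices {b, c, d, e} are pairwise adjacent, and any tree decomposition puts a clique entirely inside one bag — forcing width ≥ 3. The upper and lower bounds meet at 3, so that is the treewidth.

3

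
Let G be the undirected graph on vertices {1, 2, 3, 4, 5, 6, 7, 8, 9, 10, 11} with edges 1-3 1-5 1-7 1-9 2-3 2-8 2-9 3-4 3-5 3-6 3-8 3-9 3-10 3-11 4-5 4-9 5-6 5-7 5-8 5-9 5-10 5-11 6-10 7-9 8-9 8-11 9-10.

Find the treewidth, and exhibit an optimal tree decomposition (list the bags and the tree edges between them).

Treewidth 3.
One optimal decomposition is:
Bags: B1 = {3, 5, 9, 10}  B2 = {1, 3, 5, 9}  B3 = {3, 5, 6, 10}  B4 = {1, 5, 7, 9}  B5 = {3, 5, 8, 9}  B6 = {2, 3, 8, 9}  B7 = {3, 4, 5, 9}  B8 = {3, 5, 8, 11}
Tree: B1–B2, B1–B3, B2–B4, B1–B5, B5–B6, B5–B7, B5–B8

Every bag has size at most 4, so the width is 4 − 1 = 3 and tw(G) ≤ 3. For the lower bound, the 4 vertices {2, 3, 8, 9} are pairwise adjacent, and any tree decomposition puts a clique entirely inside one bag — forcing width ≥ 3. The upper and lower bounds meet at 3, so that is the treewidth.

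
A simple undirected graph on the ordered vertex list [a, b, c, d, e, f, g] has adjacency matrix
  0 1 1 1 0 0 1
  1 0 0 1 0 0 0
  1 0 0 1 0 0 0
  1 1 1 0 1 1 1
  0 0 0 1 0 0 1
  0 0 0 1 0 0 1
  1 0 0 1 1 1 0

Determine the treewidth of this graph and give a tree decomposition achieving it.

Treewidth 2.
Bags: B1 = {a, d, g}  B2 = {d, f, g}  B3 = {a, c, d}  B4 = {d, e, g}  B5 = {a, b, d}
Tree: B1–B2, B1–B3, B1–B4, B3–B5

The largest bag has 3 vertices, giving width 2; this decomposition certifies tw(G) ≤ 2. For the lower bound, the 3 vertices {d, e, g} are pairwise adjacent, and any tree decomposition puts a clique entirely inside one bag — forcing width ≥ 2. Combining the bounds, tw(G) = 2.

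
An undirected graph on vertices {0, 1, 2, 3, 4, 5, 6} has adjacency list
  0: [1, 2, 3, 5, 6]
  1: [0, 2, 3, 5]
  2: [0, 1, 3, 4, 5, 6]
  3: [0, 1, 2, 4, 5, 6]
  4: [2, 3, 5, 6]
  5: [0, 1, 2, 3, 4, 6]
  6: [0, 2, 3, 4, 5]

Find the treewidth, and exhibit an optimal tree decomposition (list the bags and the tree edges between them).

Each bag holds 5 vertices, so the decomposition has width 4, which upper-bounds the treewidth. On the other hand G contains the 5-clique {0, 1, 2, 3, 5}. A clique must lie in a single bag of any decomposition, so no decomposition can have width below 4. The upper and lower bounds meet at 4, so that is the treewidth.

Treewidth 4.
One optimal decomposition is:
Bags: B1 = {0, 1, 2, 3, 5}  B2 = {0, 2, 3, 5, 6}  B3 = {2, 3, 4, 5, 6}
Tree: B1–B2, B2–B3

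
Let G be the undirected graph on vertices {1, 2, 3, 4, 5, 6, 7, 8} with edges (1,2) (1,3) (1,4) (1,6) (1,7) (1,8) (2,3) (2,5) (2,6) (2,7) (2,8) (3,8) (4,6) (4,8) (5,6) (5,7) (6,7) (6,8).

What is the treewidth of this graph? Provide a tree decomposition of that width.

Treewidth 3.
Bags: B1 = {1, 2, 3, 8}  B2 = {1, 2, 6, 8}  B3 = {1, 2, 6, 7}  B4 = {1, 4, 6, 8}  B5 = {2, 5, 6, 7}
Tree: B1–B2, B2–B3, B2–B4, B3–B5

Each bag holds 4 vertices, so the decomposition has width 3, which upper-bounds the treewidth. On the other hand G contains the 4-clique {1, 2, 3, 8}. A clique must lie in a single bag of any decomposition, so no decomposition can have width below 3. Therefore the treewidth is 3.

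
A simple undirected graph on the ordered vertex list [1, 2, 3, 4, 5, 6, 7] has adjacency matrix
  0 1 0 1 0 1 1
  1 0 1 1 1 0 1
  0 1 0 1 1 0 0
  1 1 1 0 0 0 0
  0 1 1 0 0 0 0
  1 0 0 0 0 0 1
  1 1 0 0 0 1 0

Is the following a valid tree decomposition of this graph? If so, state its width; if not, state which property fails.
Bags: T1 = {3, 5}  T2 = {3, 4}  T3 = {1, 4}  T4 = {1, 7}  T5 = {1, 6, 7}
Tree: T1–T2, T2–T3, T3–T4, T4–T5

A tree decomposition must satisfy three properties: every vertex lies in some bag; for every edge, both endpoints lie together in some bag; and for every vertex, the bags containing it form a connected subtree. Here vertex 2 appears in no bag, so the decomposition is invalid.

No — vertex 2 appears in no bag.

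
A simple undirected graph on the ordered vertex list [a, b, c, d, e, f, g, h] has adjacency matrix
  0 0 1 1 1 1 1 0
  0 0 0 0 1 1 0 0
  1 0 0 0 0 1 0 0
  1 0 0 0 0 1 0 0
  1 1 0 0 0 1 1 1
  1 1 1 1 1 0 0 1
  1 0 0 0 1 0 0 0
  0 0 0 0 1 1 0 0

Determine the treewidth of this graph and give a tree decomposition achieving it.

Treewidth 2.
One such decomposition:
Bags: B1 = {b, e, f}  B2 = {a, e, f}  B3 = {a, d, f}  B4 = {a, c, f}  B5 = {a, e, g}  B6 = {e, f, h}
Tree: B1–B2, B2–B3, B2–B4, B2–B5, B2–B6

The largest bag has 3 vertices, giving width 2; this decomposition certifies tw(G) ≤ 2. Conversely, {a, e, g} is a clique of size 3, and the vertices of any clique must share a bag in every tree decomposition; so some bag has ≥ 3 vertices and tw(G) ≥ 2. The upper and lower bounds meet at 2, so that is the treewidth.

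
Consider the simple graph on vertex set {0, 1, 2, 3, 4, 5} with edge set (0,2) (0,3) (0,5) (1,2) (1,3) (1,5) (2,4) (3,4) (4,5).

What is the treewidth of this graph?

A width-3 tree decomposition is:
Bags: B1 = {0, 1, 4, 5}  B2 = {0, 1, 2, 4}  B3 = {0, 1, 3, 4}
Tree: B1–B2, B2–B3
Every bag has size at most 4, so the width is 4 − 1 = 3 and tw(G) ≤ 3. For the lower bound: the 4 vertex sets {0,5}, {2,4}, {1}, {3} are disjoint, each induces a connected subgraph, and every pair is joined by at least one edge of G. Contracting each set to a single vertex therefore yields K_{4} as a minor, and since treewidth is minor-monotone, tw(G) ≥ tw(K_{4}) = 3. Therefore the treewidth is 3.

3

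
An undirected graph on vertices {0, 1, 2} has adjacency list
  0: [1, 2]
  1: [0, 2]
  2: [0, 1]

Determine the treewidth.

A width-2 tree decomposition is:
Bags: B1 = {0, 1, 2}
Tree: (single bag)
With just one bag of size 3, the width is 3 − 1 = 2, so tw(G) ≤ 2. For the lower bound, the 3 vertices {0, 1, 2} are pairwise adjacent, and any tree decomposition puts a clique entirely inside one bag — forcing width ≥ 2. Therefore the treewidth is 2.

2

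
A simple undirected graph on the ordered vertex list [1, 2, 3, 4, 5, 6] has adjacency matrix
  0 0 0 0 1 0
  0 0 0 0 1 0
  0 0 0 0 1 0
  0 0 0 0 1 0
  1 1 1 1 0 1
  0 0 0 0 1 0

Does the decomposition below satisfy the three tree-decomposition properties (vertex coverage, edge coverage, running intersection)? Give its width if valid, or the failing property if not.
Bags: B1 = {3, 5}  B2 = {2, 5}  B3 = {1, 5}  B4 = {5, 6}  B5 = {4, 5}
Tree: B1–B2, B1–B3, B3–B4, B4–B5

Every vertex of G appears in some bag (union = {1, 2, 3, 4, 5, 6}); every edge is covered by a bag; and for each vertex v the set of bags containing v is connected in the bag tree. The decomposition is therefore valid. The largest bag has 2 vertices, so the width is 1.

Yes; width 1.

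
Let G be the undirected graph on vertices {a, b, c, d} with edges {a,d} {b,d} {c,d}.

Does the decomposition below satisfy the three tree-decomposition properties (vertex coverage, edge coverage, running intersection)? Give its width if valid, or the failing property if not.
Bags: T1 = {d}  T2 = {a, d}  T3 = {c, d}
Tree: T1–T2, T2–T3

A tree decomposition must satisfy three properties: every vertex lies in some bag; for every edge, both endpoints lie together in some bag; and for every vertex, the bags containing it form a connected subtree. Here vertex b appears in no bag, so the decomposition is invalid.

No — vertex b appears in no bag.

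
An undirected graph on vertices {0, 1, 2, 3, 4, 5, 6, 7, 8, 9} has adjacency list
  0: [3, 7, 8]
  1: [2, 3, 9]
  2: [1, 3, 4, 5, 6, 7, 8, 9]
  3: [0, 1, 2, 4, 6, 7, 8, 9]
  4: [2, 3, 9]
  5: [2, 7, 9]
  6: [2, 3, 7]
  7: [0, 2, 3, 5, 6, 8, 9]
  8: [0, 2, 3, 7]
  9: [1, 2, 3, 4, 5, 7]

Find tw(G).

A width-3 tree decomposition is:
Bags: B1 = {2, 3, 7, 9}  B2 = {2, 5, 7, 9}  B3 = {2, 3, 7, 8}  B4 = {1, 2, 3, 9}  B5 = {0, 3, 7, 8}  B6 = {2, 3, 4, 9}  B7 = {2, 3, 6, 7}
Tree: B1–B2, B1–B3, B1–B4, B3–B5, B1–B6, B1–B7
Every bag has size at most 4, so the width is 4 − 1 = 3 and tw(G) ≤ 3. On the other hand G contains the 4-clique {0, 3, 7, 8}. A clique must lie in a single bag of any decomposition, so no decomposition can have width below 3. Combining the bounds, tw(G) = 3.

3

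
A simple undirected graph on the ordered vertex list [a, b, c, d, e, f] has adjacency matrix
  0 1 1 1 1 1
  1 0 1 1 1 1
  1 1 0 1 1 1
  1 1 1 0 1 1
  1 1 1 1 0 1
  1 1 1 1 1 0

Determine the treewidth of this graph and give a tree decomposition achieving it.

Treewidth 5.
One optimal decomposition is:
Bags: B1 = {a, b, c, d, e, f}
Tree: (single bag)

With just one bag of size 6, the width is 6 − 1 = 5, so tw(G) ≤ 5. For the lower bound, the 6 vertices {a, b, c, d, e, f} are pairwise adjacent, and any tree decomposition puts a clique entirely inside one bag — forcing width ≥ 5. Hence tw(G) = 5 exactly.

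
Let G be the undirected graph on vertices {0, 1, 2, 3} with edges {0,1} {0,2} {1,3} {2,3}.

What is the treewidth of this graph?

2

A width-2 tree decomposition is:
Bags: B1 = {0, 2, 3}  B2 = {0, 1, 3}
Tree: B1–B2
Every bag has size at most 3, so the width is 3 − 1 = 2 and tw(G) ≤ 2. The edges 3–2–0–1–3 form a cycle, so G is not a tree and its treewidth is at least 2. Therefore the treewidth is 2.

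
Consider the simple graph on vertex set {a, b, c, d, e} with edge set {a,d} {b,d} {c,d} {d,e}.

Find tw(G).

1

A width-1 tree decomposition is:
Bags: B1 = {c, d}  B2 = {a, d}  B3 = {d, e}  B4 = {b, d}
Tree: B1–B2, B1–B3, B2–B4
Every bag has size at most 2, so the width is 2 − 1 = 1 and tw(G) ≤ 1. Any graph with an edge has treewidth ≥ 1, and G has the edge d–c. Therefore the treewidth is 1.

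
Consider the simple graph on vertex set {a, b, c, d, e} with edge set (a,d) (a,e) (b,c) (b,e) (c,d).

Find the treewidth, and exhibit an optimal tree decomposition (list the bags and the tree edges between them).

Treewidth 2.
One optimal decomposition is:
Bags: B1 = {b, c, d}  B2 = {a, b, d}  B3 = {a, b, e}
Tree: B1–B2, B2–B3

Each bag holds 3 vertices, so the decomposition has width 2, which upper-bounds the treewidth. Since b–c–d–a–e–b is a cycle in G, G is not acyclic. Forests are exactly the graphs of treewidth ≤ 1, so tw(G) ≥ 2. Therefore the treewidth is 2.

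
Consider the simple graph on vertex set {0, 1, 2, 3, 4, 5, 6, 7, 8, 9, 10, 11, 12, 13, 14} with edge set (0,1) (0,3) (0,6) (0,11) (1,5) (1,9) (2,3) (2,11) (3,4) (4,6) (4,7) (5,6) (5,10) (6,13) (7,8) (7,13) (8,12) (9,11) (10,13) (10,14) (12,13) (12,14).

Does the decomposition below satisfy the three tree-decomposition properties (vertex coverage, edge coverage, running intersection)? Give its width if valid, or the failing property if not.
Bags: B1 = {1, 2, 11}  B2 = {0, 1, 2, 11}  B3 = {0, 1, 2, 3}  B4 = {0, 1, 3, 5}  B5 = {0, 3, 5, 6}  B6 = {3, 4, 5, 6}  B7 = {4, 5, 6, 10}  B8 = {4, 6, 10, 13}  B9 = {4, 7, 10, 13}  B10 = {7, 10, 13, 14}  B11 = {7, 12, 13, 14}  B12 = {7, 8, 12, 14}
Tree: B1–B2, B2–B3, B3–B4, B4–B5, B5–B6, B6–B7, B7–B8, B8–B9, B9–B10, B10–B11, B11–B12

No — vertex 9 appears in no bag.

A tree decomposition must satisfy three properties: every vertex lies in some bag; for every edge, both endpoints lie together in some bag; and for every vertex, the bags containing it form a connected subtree. Here vertex 9 appears in no bag, so the decomposition is invalid.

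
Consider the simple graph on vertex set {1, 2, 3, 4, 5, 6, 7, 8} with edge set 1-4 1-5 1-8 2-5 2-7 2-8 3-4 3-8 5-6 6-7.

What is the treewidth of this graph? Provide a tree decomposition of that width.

The largest bag has 3 vertices, giving width 2; this decomposition certifies tw(G) ≤ 2. For the lower bound, G contains the cycle 3–4–1–8–3, so G is not a forest; only forests have treewidth ≤ 1, hence tw(G) ≥ 2. Therefore the treewidth is 2.

Treewidth 2.
One optimal decomposition is:
Bags: B1 = {3, 4, 8}  B2 = {1, 4, 8}  B3 = {1, 2, 8}  B4 = {1, 2, 5}  B5 = {2, 5, 7}  B6 = {5, 6, 7}
Tree: B1–B2, B2–B3, B3–B4, B4–B5, B5–B6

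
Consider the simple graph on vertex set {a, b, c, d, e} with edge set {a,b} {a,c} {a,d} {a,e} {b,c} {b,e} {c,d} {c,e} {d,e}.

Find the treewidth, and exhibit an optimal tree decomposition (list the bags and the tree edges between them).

Treewidth 3.
One optimal decomposition is:
Bags: B1 = {a, b, c, e}  B2 = {a, c, d, e}
Tree: B1–B2

The largest bag has 4 vertices, giving width 3; this decomposition certifies tw(G) ≤ 3. On the other hand G contains the 4-clique {a, c, d, e}. A clique must lie in a single bag of any decomposition, so no decomposition can have width below 3. Combining the bounds, tw(G) = 3.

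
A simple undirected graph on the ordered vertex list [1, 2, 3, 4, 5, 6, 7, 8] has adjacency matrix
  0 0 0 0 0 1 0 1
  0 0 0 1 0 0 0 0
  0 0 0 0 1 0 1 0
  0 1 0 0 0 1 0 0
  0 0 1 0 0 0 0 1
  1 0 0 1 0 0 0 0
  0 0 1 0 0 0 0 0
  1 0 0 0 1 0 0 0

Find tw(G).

1

A width-1 tree decomposition is:
Bags: B1 = {3, 7}  B2 = {3, 5}  B3 = {5, 8}  B4 = {1, 8}  B5 = {1, 6}  B6 = {4, 6}  B7 = {2, 4}
Tree: B1–B2, B2–B3, B3–B4, B4–B5, B5–B6, B6–B7
Every bag has size at most 2, so the width is 2 − 1 = 1 and tw(G) ≤ 1. Any graph with an edge has treewidth ≥ 1, and G has the edge 7–3. The upper and lower bounds meet at 1, so that is the treewidth.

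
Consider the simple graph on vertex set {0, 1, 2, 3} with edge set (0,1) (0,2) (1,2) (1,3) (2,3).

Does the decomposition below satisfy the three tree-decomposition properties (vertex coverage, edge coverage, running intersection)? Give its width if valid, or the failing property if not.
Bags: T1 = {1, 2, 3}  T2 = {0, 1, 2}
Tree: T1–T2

Checking the three conditions: (i) the bags cover all of {0, 1, 2, 3}; (ii) for each edge, some bag contains both endpoints; (iii) the bags containing any fixed vertex form a subtree. All hold, so the decomposition is valid with width 3 − 1 = 2.

Yes; width 2.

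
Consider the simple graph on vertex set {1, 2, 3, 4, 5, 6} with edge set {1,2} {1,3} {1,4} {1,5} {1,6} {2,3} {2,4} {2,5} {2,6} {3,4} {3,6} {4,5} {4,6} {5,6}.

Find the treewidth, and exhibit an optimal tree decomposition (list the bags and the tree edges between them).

Every bag has size at most 5, so the width is 5 − 1 = 4 and tw(G) ≤ 4. On the other hand G contains the 5-clique {1, 2, 3, 4, 6}. A clique must lie in a single bag of any decomposition, so no decomposition can have width below 4. Combining the bounds, tw(G) = 4.

Treewidth 4.
One optimal decomposition is:
Bags: B1 = {1, 2, 4, 5, 6}  B2 = {1, 2, 3, 4, 6}
Tree: B1–B2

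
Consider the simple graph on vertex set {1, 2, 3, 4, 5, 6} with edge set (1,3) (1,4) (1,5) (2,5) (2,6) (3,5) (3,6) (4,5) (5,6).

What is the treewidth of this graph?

2

A width-2 tree decomposition is:
Bags: B1 = {1, 3, 5}  B2 = {3, 5, 6}  B3 = {2, 5, 6}  B4 = {1, 4, 5}
Tree: B1–B2, B2–B3, B1–B4
Every bag has size at most 3, so the width is 3 − 1 = 2 and tw(G) ≤ 2. For the lower bound, the 3 vertices {1, 3, 5} are pairwise adjacent, and any tree decomposition puts a clique entirely inside one bag — forcing width ≥ 2. Therefore the treewidth is 2.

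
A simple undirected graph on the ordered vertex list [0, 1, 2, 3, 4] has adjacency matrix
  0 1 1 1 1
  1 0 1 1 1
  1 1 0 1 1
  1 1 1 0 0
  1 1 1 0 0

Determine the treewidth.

A width-3 tree decomposition is:
Bags: B1 = {0, 1, 2, 3}  B2 = {0, 1, 2, 4}
Tree: B1–B2
Every bag has size at most 4, so the width is 4 − 1 = 3 and tw(G) ≤ 3. For the lower bound, the 4 vertices {0, 1, 2, 3} are pairwise adjacent, and any tree decomposition puts a clique entirely inside one bag — forcing width ≥ 3. Therefore the treewidth is 3.

3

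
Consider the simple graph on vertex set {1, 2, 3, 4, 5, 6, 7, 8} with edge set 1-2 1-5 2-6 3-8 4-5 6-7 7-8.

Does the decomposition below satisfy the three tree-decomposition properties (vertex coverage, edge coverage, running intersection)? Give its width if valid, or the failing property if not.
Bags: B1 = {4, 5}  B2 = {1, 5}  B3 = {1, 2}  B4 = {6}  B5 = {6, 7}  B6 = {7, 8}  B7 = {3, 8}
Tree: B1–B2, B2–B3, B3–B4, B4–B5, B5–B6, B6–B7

No — edge (2,6) lies in no bag.

A tree decomposition must satisfy three properties: every vertex lies in some bag; for every edge, both endpoints lie together in some bag; and for every vertex, the bags containing it form a connected subtree. Here edge (2,6) lies in no bag, so the decomposition is invalid.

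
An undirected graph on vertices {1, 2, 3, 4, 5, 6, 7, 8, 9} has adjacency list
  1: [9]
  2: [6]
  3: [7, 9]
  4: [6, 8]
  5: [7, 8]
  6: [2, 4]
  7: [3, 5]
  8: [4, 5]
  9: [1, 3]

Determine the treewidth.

A width-1 tree decomposition is:
Bags: B1 = {1, 9}  B2 = {3, 9}  B3 = {3, 7}  B4 = {5, 7}  B5 = {5, 8}  B6 = {4, 8}  B7 = {4, 6}  B8 = {2, 6}
Tree: B1–B2, B2–B3, B3–B4, B4–B5, B5–B6, B6–B7, B7–B8
The largest bag has 2 vertices, giving width 1; this decomposition certifies tw(G) ≤ 1. Any graph with an edge has treewidth ≥ 1, and G has the edge 1–9. Therefore the treewidth is 1.

1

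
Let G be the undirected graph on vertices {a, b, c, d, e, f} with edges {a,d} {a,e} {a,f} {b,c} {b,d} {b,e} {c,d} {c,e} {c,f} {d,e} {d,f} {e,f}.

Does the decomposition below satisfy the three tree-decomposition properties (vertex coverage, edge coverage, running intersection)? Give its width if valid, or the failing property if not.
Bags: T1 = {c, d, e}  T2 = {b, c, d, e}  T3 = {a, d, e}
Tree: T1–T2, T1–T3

No — vertex f appears in no bag.

A tree decomposition must satisfy three properties: every vertex lies in some bag; for every edge, both endpoints lie together in some bag; and for every vertex, the bags containing it form a connected subtree. Here vertex f appears in no bag, so the decomposition is invalid.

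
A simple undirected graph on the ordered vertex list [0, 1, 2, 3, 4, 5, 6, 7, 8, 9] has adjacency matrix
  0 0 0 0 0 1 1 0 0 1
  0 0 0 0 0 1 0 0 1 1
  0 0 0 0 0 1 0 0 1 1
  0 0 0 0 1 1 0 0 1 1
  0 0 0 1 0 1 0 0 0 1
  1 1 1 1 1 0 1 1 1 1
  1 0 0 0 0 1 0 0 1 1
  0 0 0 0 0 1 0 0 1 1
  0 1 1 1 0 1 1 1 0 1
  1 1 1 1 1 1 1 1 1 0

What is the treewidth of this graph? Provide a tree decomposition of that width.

Treewidth 3.
One such decomposition:
Bags: B1 = {3, 4, 5, 9}  B2 = {3, 5, 8, 9}  B3 = {1, 5, 8, 9}  B4 = {2, 5, 8, 9}  B5 = {5, 6, 8, 9}  B6 = {5, 7, 8, 9}  B7 = {0, 5, 6, 9}
Tree: B1–B2, B2–B3, B3–B4, B4–B5, B3–B6, B5–B7

Each bag holds 4 vertices, so the decomposition has width 3, which upper-bounds the treewidth. For the lower bound, the 4 vertices {0, 5, 6, 9} are pairwise adjacent, and any tree decomposition puts a clique entirely inside one bag — forcing width ≥ 3. Therefore the treewidth is 3.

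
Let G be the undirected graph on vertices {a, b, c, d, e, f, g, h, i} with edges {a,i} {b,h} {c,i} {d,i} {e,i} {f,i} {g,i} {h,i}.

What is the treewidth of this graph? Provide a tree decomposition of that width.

Each bag holds 2 vertices, so the decomposition has width 1, which upper-bounds the treewidth. G has an edge, so its treewidth is at least 1. Therefore the treewidth is 1.

Treewidth 1.
One optimal decomposition is:
Bags: B1 = {f, i}  B2 = {d, i}  B3 = {a, i}  B4 = {e, i}  B5 = {h, i}  B6 = {c, i}  B7 = {b, h}  B8 = {g, i}
Tree: B1–B2, B2–B3, B1–B4, B4–B5, B2–B6, B5–B7, B6–B8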